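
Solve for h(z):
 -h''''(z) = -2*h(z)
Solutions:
 h(z) = C1*exp(-2^(1/4)*z) + C2*exp(2^(1/4)*z) + C3*sin(2^(1/4)*z) + C4*cos(2^(1/4)*z)


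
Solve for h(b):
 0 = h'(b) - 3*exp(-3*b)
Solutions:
 h(b) = C1 - exp(-3*b)


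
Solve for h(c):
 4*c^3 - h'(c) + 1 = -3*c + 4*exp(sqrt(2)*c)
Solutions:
 h(c) = C1 + c^4 + 3*c^2/2 + c - 2*sqrt(2)*exp(sqrt(2)*c)


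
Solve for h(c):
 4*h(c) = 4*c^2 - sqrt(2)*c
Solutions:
 h(c) = c*(4*c - sqrt(2))/4


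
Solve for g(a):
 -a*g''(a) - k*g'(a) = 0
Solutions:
 g(a) = C1 + a^(1 - re(k))*(C2*sin(log(a)*Abs(im(k))) + C3*cos(log(a)*im(k)))


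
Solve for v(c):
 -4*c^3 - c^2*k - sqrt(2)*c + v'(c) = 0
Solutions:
 v(c) = C1 + c^4 + c^3*k/3 + sqrt(2)*c^2/2


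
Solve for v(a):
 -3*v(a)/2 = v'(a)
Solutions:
 v(a) = C1*exp(-3*a/2)


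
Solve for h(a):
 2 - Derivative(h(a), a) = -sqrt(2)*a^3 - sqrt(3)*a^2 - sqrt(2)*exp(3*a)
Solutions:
 h(a) = C1 + sqrt(2)*a^4/4 + sqrt(3)*a^3/3 + 2*a + sqrt(2)*exp(3*a)/3


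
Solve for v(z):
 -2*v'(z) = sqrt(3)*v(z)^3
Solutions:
 v(z) = -sqrt(-1/(C1 - sqrt(3)*z))
 v(z) = sqrt(-1/(C1 - sqrt(3)*z))


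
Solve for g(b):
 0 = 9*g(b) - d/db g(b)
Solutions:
 g(b) = C1*exp(9*b)


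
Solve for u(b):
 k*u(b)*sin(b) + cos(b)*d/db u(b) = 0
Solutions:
 u(b) = C1*exp(k*log(cos(b)))


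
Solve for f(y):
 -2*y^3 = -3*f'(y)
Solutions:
 f(y) = C1 + y^4/6


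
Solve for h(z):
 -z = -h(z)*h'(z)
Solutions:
 h(z) = -sqrt(C1 + z^2)
 h(z) = sqrt(C1 + z^2)


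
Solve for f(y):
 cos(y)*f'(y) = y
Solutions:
 f(y) = C1 + Integral(y/cos(y), y)


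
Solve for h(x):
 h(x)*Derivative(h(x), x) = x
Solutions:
 h(x) = -sqrt(C1 + x^2)
 h(x) = sqrt(C1 + x^2)


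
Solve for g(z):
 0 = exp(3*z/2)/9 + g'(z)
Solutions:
 g(z) = C1 - 2*exp(3*z/2)/27


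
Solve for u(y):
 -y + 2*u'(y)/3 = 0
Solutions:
 u(y) = C1 + 3*y^2/4


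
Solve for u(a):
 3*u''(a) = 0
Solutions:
 u(a) = C1 + C2*a


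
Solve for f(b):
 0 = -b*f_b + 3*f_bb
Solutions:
 f(b) = C1 + C2*erfi(sqrt(6)*b/6)


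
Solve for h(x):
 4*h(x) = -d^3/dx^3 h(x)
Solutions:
 h(x) = C3*exp(-2^(2/3)*x) + (C1*sin(2^(2/3)*sqrt(3)*x/2) + C2*cos(2^(2/3)*sqrt(3)*x/2))*exp(2^(2/3)*x/2)


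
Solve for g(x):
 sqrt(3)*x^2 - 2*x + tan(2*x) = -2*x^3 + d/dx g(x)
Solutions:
 g(x) = C1 + x^4/2 + sqrt(3)*x^3/3 - x^2 - log(cos(2*x))/2


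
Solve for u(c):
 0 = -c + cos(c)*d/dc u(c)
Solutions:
 u(c) = C1 + Integral(c/cos(c), c)


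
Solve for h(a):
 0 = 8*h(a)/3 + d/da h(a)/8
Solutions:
 h(a) = C1*exp(-64*a/3)


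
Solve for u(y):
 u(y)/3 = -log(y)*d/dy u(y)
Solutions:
 u(y) = C1*exp(-li(y)/3)


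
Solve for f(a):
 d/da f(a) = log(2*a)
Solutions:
 f(a) = C1 + a*log(a) - a + a*log(2)


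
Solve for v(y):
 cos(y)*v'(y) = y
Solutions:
 v(y) = C1 + Integral(y/cos(y), y)


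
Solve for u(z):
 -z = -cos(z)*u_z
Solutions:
 u(z) = C1 + Integral(z/cos(z), z)


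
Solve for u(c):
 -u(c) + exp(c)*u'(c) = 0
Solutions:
 u(c) = C1*exp(-exp(-c))


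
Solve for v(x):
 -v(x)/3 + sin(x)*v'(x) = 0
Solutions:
 v(x) = C1*(cos(x) - 1)^(1/6)/(cos(x) + 1)^(1/6)


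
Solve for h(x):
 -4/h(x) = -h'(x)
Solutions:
 h(x) = -sqrt(C1 + 8*x)
 h(x) = sqrt(C1 + 8*x)


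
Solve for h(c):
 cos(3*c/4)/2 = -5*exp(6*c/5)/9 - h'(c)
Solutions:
 h(c) = C1 - 25*exp(6*c/5)/54 - 2*sin(3*c/4)/3


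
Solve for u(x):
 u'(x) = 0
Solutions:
 u(x) = C1


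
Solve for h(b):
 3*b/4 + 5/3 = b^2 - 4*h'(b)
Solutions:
 h(b) = C1 + b^3/12 - 3*b^2/32 - 5*b/12


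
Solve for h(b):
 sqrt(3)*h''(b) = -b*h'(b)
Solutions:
 h(b) = C1 + C2*erf(sqrt(2)*3^(3/4)*b/6)


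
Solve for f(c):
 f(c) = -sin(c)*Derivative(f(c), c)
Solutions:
 f(c) = C1*sqrt(cos(c) + 1)/sqrt(cos(c) - 1)


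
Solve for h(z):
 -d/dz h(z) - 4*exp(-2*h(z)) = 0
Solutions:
 h(z) = log(-sqrt(C1 - 8*z))
 h(z) = log(C1 - 8*z)/2


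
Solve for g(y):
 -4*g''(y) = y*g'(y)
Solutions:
 g(y) = C1 + C2*erf(sqrt(2)*y/4)


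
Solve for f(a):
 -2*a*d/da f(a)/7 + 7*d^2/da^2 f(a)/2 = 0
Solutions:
 f(a) = C1 + C2*erfi(sqrt(2)*a/7)


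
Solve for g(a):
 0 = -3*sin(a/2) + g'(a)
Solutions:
 g(a) = C1 - 6*cos(a/2)


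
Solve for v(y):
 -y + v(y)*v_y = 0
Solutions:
 v(y) = -sqrt(C1 + y^2)
 v(y) = sqrt(C1 + y^2)


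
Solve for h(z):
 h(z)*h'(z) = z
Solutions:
 h(z) = -sqrt(C1 + z^2)
 h(z) = sqrt(C1 + z^2)


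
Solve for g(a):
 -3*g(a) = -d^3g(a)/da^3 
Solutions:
 g(a) = C3*exp(3^(1/3)*a) + (C1*sin(3^(5/6)*a/2) + C2*cos(3^(5/6)*a/2))*exp(-3^(1/3)*a/2)


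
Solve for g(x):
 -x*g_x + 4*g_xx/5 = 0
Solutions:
 g(x) = C1 + C2*erfi(sqrt(10)*x/4)


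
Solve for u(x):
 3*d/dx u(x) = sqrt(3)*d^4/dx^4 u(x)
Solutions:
 u(x) = C1 + C4*exp(3^(1/6)*x) + (C2*sin(3^(2/3)*x/2) + C3*cos(3^(2/3)*x/2))*exp(-3^(1/6)*x/2)


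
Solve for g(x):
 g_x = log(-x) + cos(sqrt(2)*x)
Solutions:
 g(x) = C1 + x*log(-x) - x + sqrt(2)*sin(sqrt(2)*x)/2


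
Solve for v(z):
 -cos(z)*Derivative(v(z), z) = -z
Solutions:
 v(z) = C1 + Integral(z/cos(z), z)


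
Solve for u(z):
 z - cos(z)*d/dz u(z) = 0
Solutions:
 u(z) = C1 + Integral(z/cos(z), z)


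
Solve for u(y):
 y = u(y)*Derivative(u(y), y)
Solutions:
 u(y) = -sqrt(C1 + y^2)
 u(y) = sqrt(C1 + y^2)


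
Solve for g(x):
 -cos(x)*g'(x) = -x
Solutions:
 g(x) = C1 + Integral(x/cos(x), x)


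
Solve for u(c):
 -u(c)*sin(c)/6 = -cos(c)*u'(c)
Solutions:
 u(c) = C1/cos(c)^(1/6)


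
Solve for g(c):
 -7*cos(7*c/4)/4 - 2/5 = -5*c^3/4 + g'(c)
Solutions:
 g(c) = C1 + 5*c^4/16 - 2*c/5 - sin(7*c/4)


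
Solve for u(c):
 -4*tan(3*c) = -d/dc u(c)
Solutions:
 u(c) = C1 - 4*log(cos(3*c))/3


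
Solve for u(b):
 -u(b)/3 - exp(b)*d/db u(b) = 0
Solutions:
 u(b) = C1*exp(exp(-b)/3)


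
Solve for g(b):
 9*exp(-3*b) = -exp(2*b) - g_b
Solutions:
 g(b) = C1 - exp(2*b)/2 + 3*exp(-3*b)


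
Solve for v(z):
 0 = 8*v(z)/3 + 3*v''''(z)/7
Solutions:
 v(z) = (C1*sin(14^(1/4)*sqrt(3)*z/3) + C2*cos(14^(1/4)*sqrt(3)*z/3))*exp(-14^(1/4)*sqrt(3)*z/3) + (C3*sin(14^(1/4)*sqrt(3)*z/3) + C4*cos(14^(1/4)*sqrt(3)*z/3))*exp(14^(1/4)*sqrt(3)*z/3)


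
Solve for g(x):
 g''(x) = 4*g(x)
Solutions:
 g(x) = C1*exp(-2*x) + C2*exp(2*x)


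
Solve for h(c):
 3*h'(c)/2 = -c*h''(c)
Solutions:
 h(c) = C1 + C2/sqrt(c)


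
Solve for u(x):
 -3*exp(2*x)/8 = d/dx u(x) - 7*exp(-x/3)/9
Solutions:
 u(x) = C1 - 3*exp(2*x)/16 - 7*exp(-x/3)/3


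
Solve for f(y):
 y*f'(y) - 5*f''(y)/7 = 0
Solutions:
 f(y) = C1 + C2*erfi(sqrt(70)*y/10)


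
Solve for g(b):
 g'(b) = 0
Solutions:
 g(b) = C1


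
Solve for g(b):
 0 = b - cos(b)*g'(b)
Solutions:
 g(b) = C1 + Integral(b/cos(b), b)


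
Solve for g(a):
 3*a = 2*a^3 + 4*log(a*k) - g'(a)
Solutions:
 g(a) = C1 + a^4/2 - 3*a^2/2 + 4*a*log(a*k) - 4*a


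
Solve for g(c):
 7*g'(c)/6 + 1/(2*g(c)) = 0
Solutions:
 g(c) = -sqrt(C1 - 42*c)/7
 g(c) = sqrt(C1 - 42*c)/7


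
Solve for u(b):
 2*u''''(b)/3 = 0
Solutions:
 u(b) = C1 + C2*b + C3*b^2 + C4*b^3


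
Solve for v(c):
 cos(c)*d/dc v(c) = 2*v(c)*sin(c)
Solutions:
 v(c) = C1/cos(c)^2


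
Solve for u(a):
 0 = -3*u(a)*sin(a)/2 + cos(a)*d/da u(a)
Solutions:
 u(a) = C1/cos(a)^(3/2)


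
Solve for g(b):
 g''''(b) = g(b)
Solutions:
 g(b) = C1*exp(-b) + C2*exp(b) + C3*sin(b) + C4*cos(b)


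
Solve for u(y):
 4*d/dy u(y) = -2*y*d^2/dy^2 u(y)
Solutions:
 u(y) = C1 + C2/y


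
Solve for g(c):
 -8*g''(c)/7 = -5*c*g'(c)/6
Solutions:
 g(c) = C1 + C2*erfi(sqrt(210)*c/24)


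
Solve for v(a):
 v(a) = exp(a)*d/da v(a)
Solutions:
 v(a) = C1*exp(-exp(-a))


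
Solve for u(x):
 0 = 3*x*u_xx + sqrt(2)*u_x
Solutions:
 u(x) = C1 + C2*x^(1 - sqrt(2)/3)


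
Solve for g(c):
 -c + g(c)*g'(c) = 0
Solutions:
 g(c) = -sqrt(C1 + c^2)
 g(c) = sqrt(C1 + c^2)


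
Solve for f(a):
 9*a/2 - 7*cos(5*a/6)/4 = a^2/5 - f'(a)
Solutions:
 f(a) = C1 + a^3/15 - 9*a^2/4 + 21*sin(5*a/6)/10


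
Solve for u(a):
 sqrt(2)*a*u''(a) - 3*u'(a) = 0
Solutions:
 u(a) = C1 + C2*a^(1 + 3*sqrt(2)/2)


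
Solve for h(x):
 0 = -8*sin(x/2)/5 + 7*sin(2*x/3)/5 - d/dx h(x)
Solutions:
 h(x) = C1 + 16*cos(x/2)/5 - 21*cos(2*x/3)/10


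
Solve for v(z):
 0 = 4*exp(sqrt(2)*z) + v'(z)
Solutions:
 v(z) = C1 - 2*sqrt(2)*exp(sqrt(2)*z)


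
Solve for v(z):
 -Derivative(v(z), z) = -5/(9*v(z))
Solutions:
 v(z) = -sqrt(C1 + 10*z)/3
 v(z) = sqrt(C1 + 10*z)/3


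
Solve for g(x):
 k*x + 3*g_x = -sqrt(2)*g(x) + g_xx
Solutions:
 g(x) = C1*exp(x*(3 - sqrt(4*sqrt(2) + 9))/2) + C2*exp(x*(3 + sqrt(4*sqrt(2) + 9))/2) - sqrt(2)*k*x/2 + 3*k/2


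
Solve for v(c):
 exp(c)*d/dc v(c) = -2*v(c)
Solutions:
 v(c) = C1*exp(2*exp(-c))


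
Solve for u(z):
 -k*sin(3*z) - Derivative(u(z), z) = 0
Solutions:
 u(z) = C1 + k*cos(3*z)/3


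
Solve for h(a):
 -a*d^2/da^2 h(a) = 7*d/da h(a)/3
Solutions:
 h(a) = C1 + C2/a^(4/3)


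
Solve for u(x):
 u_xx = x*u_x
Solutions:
 u(x) = C1 + C2*erfi(sqrt(2)*x/2)


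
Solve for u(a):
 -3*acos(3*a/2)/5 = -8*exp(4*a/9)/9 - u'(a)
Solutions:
 u(a) = C1 + 3*a*acos(3*a/2)/5 - sqrt(4 - 9*a^2)/5 - 2*exp(4*a/9)


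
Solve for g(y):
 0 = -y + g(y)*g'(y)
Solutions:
 g(y) = -sqrt(C1 + y^2)
 g(y) = sqrt(C1 + y^2)


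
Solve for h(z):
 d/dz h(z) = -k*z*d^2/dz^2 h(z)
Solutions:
 h(z) = C1 + z^(((re(k) - 1)*re(k) + im(k)^2)/(re(k)^2 + im(k)^2))*(C2*sin(log(z)*Abs(im(k))/(re(k)^2 + im(k)^2)) + C3*cos(log(z)*im(k)/(re(k)^2 + im(k)^2)))


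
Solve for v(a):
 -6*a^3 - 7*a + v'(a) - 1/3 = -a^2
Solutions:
 v(a) = C1 + 3*a^4/2 - a^3/3 + 7*a^2/2 + a/3


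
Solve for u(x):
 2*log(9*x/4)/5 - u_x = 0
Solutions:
 u(x) = C1 + 2*x*log(x)/5 - 4*x*log(2)/5 - 2*x/5 + 4*x*log(3)/5


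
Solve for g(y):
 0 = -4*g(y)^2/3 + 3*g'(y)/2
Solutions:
 g(y) = -9/(C1 + 8*y)


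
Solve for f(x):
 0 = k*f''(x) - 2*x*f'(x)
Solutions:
 f(x) = C1 + C2*erf(x*sqrt(-1/k))/sqrt(-1/k)


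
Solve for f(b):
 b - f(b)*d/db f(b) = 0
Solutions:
 f(b) = -sqrt(C1 + b^2)
 f(b) = sqrt(C1 + b^2)


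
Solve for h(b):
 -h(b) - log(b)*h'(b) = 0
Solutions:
 h(b) = C1*exp(-li(b))


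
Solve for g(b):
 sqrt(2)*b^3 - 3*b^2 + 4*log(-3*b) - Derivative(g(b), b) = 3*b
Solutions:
 g(b) = C1 + sqrt(2)*b^4/4 - b^3 - 3*b^2/2 + 4*b*log(-b) + 4*b*(-1 + log(3))


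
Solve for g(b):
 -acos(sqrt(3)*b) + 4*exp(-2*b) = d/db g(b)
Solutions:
 g(b) = C1 - b*acos(sqrt(3)*b) + sqrt(3)*sqrt(1 - 3*b^2)/3 - 2*exp(-2*b)


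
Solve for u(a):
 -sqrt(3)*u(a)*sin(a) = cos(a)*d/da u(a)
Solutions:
 u(a) = C1*cos(a)^(sqrt(3))


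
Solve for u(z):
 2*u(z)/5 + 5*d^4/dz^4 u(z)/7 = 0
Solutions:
 u(z) = (C1*sin(2^(3/4)*sqrt(5)*7^(1/4)*z/10) + C2*cos(2^(3/4)*sqrt(5)*7^(1/4)*z/10))*exp(-2^(3/4)*sqrt(5)*7^(1/4)*z/10) + (C3*sin(2^(3/4)*sqrt(5)*7^(1/4)*z/10) + C4*cos(2^(3/4)*sqrt(5)*7^(1/4)*z/10))*exp(2^(3/4)*sqrt(5)*7^(1/4)*z/10)


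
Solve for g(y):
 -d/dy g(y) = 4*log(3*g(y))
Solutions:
 Integral(1/(log(_y) + log(3)), (_y, g(y)))/4 = C1 - y


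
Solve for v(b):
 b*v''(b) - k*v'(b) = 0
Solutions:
 v(b) = C1 + b^(re(k) + 1)*(C2*sin(log(b)*Abs(im(k))) + C3*cos(log(b)*im(k)))


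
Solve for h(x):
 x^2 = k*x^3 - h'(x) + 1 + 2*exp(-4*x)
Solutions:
 h(x) = C1 + k*x^4/4 - x^3/3 + x - exp(-4*x)/2


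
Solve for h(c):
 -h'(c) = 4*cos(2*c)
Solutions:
 h(c) = C1 - 2*sin(2*c)


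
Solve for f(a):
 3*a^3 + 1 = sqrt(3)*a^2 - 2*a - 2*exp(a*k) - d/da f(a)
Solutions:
 f(a) = C1 - 3*a^4/4 + sqrt(3)*a^3/3 - a^2 - a - 2*exp(a*k)/k


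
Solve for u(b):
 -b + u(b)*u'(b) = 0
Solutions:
 u(b) = -sqrt(C1 + b^2)
 u(b) = sqrt(C1 + b^2)


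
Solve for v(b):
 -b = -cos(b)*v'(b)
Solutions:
 v(b) = C1 + Integral(b/cos(b), b)


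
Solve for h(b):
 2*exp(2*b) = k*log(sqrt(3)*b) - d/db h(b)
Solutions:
 h(b) = C1 + b*k*log(b) + b*k*(-1 + log(3)/2) - exp(2*b)


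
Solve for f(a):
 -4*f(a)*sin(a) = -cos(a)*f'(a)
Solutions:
 f(a) = C1/cos(a)^4


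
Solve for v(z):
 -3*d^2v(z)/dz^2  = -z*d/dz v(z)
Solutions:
 v(z) = C1 + C2*erfi(sqrt(6)*z/6)


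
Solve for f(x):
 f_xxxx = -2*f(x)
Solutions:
 f(x) = (C1*sin(2^(3/4)*x/2) + C2*cos(2^(3/4)*x/2))*exp(-2^(3/4)*x/2) + (C3*sin(2^(3/4)*x/2) + C4*cos(2^(3/4)*x/2))*exp(2^(3/4)*x/2)


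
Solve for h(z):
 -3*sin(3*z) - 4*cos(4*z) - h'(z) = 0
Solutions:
 h(z) = C1 - sin(4*z) + cos(3*z)


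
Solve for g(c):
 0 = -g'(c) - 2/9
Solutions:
 g(c) = C1 - 2*c/9


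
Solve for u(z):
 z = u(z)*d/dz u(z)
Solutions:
 u(z) = -sqrt(C1 + z^2)
 u(z) = sqrt(C1 + z^2)


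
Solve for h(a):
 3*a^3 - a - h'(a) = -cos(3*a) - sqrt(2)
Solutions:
 h(a) = C1 + 3*a^4/4 - a^2/2 + sqrt(2)*a + sin(3*a)/3


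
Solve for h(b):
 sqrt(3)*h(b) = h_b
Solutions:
 h(b) = C1*exp(sqrt(3)*b)


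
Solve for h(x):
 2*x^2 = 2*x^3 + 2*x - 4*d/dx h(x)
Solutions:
 h(x) = C1 + x^4/8 - x^3/6 + x^2/4


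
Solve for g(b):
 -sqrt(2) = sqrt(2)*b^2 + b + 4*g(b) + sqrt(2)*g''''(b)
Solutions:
 g(b) = -sqrt(2)*b^2/4 - b/4 + (C1*sin(2^(7/8)*b/2) + C2*cos(2^(7/8)*b/2))*exp(-2^(7/8)*b/2) + (C3*sin(2^(7/8)*b/2) + C4*cos(2^(7/8)*b/2))*exp(2^(7/8)*b/2) - sqrt(2)/4


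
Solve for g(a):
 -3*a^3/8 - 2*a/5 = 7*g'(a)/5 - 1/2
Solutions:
 g(a) = C1 - 15*a^4/224 - a^2/7 + 5*a/14


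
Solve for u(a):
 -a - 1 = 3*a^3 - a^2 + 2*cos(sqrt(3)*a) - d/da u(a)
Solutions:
 u(a) = C1 + 3*a^4/4 - a^3/3 + a^2/2 + a + 2*sqrt(3)*sin(sqrt(3)*a)/3


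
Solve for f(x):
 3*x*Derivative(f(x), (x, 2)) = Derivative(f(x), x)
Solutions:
 f(x) = C1 + C2*x^(4/3)


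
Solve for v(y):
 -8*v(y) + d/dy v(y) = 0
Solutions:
 v(y) = C1*exp(8*y)


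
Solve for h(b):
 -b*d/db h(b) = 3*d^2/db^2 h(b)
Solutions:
 h(b) = C1 + C2*erf(sqrt(6)*b/6)


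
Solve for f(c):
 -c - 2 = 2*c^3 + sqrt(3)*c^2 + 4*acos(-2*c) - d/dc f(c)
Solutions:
 f(c) = C1 + c^4/2 + sqrt(3)*c^3/3 + c^2/2 + 4*c*acos(-2*c) + 2*c + 2*sqrt(1 - 4*c^2)


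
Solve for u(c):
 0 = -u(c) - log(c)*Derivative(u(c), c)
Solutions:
 u(c) = C1*exp(-li(c))


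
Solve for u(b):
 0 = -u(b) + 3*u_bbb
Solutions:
 u(b) = C3*exp(3^(2/3)*b/3) + (C1*sin(3^(1/6)*b/2) + C2*cos(3^(1/6)*b/2))*exp(-3^(2/3)*b/6)


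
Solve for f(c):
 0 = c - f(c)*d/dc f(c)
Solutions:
 f(c) = -sqrt(C1 + c^2)
 f(c) = sqrt(C1 + c^2)


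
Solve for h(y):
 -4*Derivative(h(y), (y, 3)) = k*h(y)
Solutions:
 h(y) = C1*exp(2^(1/3)*y*(-k)^(1/3)/2) + C2*exp(2^(1/3)*y*(-k)^(1/3)*(-1 + sqrt(3)*I)/4) + C3*exp(-2^(1/3)*y*(-k)^(1/3)*(1 + sqrt(3)*I)/4)


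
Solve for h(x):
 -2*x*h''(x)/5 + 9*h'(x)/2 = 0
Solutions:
 h(x) = C1 + C2*x^(49/4)


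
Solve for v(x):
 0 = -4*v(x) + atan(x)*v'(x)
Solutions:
 v(x) = C1*exp(4*Integral(1/atan(x), x))


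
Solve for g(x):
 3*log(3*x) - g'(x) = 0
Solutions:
 g(x) = C1 + 3*x*log(x) - 3*x + x*log(27)


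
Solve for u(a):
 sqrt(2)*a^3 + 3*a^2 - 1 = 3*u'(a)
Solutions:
 u(a) = C1 + sqrt(2)*a^4/12 + a^3/3 - a/3


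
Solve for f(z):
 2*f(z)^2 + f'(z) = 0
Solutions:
 f(z) = 1/(C1 + 2*z)


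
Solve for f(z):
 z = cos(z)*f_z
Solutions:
 f(z) = C1 + Integral(z/cos(z), z)


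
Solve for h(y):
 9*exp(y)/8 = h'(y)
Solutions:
 h(y) = C1 + 9*exp(y)/8


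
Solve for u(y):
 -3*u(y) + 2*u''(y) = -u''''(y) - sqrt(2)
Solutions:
 u(y) = C1*exp(-y) + C2*exp(y) + C3*sin(sqrt(3)*y) + C4*cos(sqrt(3)*y) + sqrt(2)/3


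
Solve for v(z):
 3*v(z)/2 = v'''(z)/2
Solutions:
 v(z) = C3*exp(3^(1/3)*z) + (C1*sin(3^(5/6)*z/2) + C2*cos(3^(5/6)*z/2))*exp(-3^(1/3)*z/2)


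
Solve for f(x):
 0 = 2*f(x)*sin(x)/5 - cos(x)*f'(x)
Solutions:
 f(x) = C1/cos(x)^(2/5)


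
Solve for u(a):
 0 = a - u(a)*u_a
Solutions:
 u(a) = -sqrt(C1 + a^2)
 u(a) = sqrt(C1 + a^2)


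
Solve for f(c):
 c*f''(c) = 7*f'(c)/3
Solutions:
 f(c) = C1 + C2*c^(10/3)


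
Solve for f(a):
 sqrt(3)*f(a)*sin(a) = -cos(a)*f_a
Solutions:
 f(a) = C1*cos(a)^(sqrt(3))


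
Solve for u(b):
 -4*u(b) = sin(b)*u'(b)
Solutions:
 u(b) = C1*(cos(b)^2 + 2*cos(b) + 1)/(cos(b)^2 - 2*cos(b) + 1)


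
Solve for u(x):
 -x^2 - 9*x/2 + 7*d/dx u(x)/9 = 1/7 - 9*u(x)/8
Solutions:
 u(x) = C1*exp(-81*x/56) + 8*x^2/9 + 2020*x/729 - 739352/413343


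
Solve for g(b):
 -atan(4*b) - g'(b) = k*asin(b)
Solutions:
 g(b) = C1 - b*atan(4*b) - k*(b*asin(b) + sqrt(1 - b^2)) + log(16*b^2 + 1)/8


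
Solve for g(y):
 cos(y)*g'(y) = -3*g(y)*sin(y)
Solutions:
 g(y) = C1*cos(y)^3


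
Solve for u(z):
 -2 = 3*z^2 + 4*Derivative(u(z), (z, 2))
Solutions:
 u(z) = C1 + C2*z - z^4/16 - z^2/4


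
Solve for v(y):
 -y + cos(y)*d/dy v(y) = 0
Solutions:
 v(y) = C1 + Integral(y/cos(y), y)


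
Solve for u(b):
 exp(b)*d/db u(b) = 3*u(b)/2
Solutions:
 u(b) = C1*exp(-3*exp(-b)/2)


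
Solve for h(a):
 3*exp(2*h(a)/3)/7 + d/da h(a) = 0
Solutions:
 h(a) = 3*log(-sqrt(-1/(C1 - 3*a))) - 3*log(2) + 3*log(42)/2
 h(a) = 3*log(-1/(C1 - 3*a))/2 - 3*log(2) + 3*log(42)/2


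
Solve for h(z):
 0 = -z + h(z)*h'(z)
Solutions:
 h(z) = -sqrt(C1 + z^2)
 h(z) = sqrt(C1 + z^2)


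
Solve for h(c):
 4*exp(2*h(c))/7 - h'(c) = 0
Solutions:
 h(c) = log(-1/(C1 + 4*c))/2 - log(2) + log(14)/2
 h(c) = log(-sqrt(-1/(C1 + 4*c))) - log(2) + log(14)/2


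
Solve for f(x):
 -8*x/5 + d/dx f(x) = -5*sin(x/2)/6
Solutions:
 f(x) = C1 + 4*x^2/5 + 5*cos(x/2)/3


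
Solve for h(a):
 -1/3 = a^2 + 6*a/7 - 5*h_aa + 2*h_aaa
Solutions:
 h(a) = C1 + C2*a + C3*exp(5*a/2) + a^4/60 + 29*a^3/525 + 523*a^2/5250


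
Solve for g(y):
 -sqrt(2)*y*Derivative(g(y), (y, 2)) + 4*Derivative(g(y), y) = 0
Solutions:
 g(y) = C1 + C2*y^(1 + 2*sqrt(2))


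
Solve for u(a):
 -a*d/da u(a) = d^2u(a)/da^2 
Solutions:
 u(a) = C1 + C2*erf(sqrt(2)*a/2)


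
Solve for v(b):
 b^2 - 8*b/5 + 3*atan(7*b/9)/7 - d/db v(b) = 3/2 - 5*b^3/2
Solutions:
 v(b) = C1 + 5*b^4/8 + b^3/3 - 4*b^2/5 + 3*b*atan(7*b/9)/7 - 3*b/2 - 27*log(49*b^2 + 81)/98


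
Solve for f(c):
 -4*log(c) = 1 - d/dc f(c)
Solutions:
 f(c) = C1 + 4*c*log(c) - 3*c


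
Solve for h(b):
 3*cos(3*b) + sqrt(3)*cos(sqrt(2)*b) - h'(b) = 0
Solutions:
 h(b) = C1 + sin(3*b) + sqrt(6)*sin(sqrt(2)*b)/2


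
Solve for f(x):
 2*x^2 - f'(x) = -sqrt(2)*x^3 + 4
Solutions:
 f(x) = C1 + sqrt(2)*x^4/4 + 2*x^3/3 - 4*x


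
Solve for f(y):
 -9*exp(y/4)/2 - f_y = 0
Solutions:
 f(y) = C1 - 18*exp(y/4)


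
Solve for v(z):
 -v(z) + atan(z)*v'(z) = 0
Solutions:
 v(z) = C1*exp(Integral(1/atan(z), z))


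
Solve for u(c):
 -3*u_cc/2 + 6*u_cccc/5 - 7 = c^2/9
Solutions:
 u(c) = C1 + C2*c + C3*exp(-sqrt(5)*c/2) + C4*exp(sqrt(5)*c/2) - c^4/162 - 323*c^2/135


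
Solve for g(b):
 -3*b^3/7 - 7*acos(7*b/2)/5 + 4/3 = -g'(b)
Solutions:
 g(b) = C1 + 3*b^4/28 + 7*b*acos(7*b/2)/5 - 4*b/3 - sqrt(4 - 49*b^2)/5


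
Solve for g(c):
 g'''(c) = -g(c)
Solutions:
 g(c) = C3*exp(-c) + (C1*sin(sqrt(3)*c/2) + C2*cos(sqrt(3)*c/2))*exp(c/2)


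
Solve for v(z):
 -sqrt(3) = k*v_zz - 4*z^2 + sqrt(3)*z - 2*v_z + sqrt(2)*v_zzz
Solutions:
 v(z) = C1 + C2*exp(sqrt(2)*z*(-k + sqrt(k^2 + 8*sqrt(2)))/4) + C3*exp(-sqrt(2)*z*(k + sqrt(k^2 + 8*sqrt(2)))/4) - k^2*z - k*z^2 + sqrt(3)*k*z/4 - 2*z^3/3 + sqrt(3)*z^2/4 - 2*sqrt(2)*z + sqrt(3)*z/2


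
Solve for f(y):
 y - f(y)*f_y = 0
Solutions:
 f(y) = -sqrt(C1 + y^2)
 f(y) = sqrt(C1 + y^2)


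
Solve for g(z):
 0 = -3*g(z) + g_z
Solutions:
 g(z) = C1*exp(3*z)


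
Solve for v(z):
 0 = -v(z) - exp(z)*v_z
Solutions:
 v(z) = C1*exp(exp(-z))


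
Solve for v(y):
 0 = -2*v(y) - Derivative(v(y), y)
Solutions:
 v(y) = C1*exp(-2*y)


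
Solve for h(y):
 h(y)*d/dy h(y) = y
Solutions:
 h(y) = -sqrt(C1 + y^2)
 h(y) = sqrt(C1 + y^2)


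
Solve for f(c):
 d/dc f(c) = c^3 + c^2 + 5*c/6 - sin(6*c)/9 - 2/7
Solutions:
 f(c) = C1 + c^4/4 + c^3/3 + 5*c^2/12 - 2*c/7 + cos(6*c)/54


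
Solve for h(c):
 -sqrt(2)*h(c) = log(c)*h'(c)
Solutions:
 h(c) = C1*exp(-sqrt(2)*li(c))


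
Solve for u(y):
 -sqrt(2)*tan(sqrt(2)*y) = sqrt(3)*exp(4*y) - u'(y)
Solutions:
 u(y) = C1 + sqrt(3)*exp(4*y)/4 - log(cos(sqrt(2)*y))


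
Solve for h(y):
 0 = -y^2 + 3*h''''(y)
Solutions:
 h(y) = C1 + C2*y + C3*y^2 + C4*y^3 + y^6/1080


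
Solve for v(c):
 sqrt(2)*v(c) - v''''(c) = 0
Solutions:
 v(c) = C1*exp(-2^(1/8)*c) + C2*exp(2^(1/8)*c) + C3*sin(2^(1/8)*c) + C4*cos(2^(1/8)*c)


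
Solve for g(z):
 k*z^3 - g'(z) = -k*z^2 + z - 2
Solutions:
 g(z) = C1 + k*z^4/4 + k*z^3/3 - z^2/2 + 2*z


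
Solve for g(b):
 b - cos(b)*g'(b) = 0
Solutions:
 g(b) = C1 + Integral(b/cos(b), b)


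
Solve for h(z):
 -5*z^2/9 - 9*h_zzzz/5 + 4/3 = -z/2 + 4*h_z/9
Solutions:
 h(z) = C1 + C4*exp(-20^(1/3)*3^(2/3)*z/9) - 5*z^3/12 + 9*z^2/16 + 3*z + (C2*sin(20^(1/3)*3^(1/6)*z/6) + C3*cos(20^(1/3)*3^(1/6)*z/6))*exp(20^(1/3)*3^(2/3)*z/18)


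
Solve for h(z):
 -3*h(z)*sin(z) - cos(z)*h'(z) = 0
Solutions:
 h(z) = C1*cos(z)^3


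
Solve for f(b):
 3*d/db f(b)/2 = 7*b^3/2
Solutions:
 f(b) = C1 + 7*b^4/12


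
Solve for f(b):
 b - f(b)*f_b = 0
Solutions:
 f(b) = -sqrt(C1 + b^2)
 f(b) = sqrt(C1 + b^2)


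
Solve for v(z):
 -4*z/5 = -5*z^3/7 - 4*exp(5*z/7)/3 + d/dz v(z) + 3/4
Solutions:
 v(z) = C1 + 5*z^4/28 - 2*z^2/5 - 3*z/4 + 28*exp(5*z/7)/15


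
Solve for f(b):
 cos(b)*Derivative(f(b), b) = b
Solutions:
 f(b) = C1 + Integral(b/cos(b), b)


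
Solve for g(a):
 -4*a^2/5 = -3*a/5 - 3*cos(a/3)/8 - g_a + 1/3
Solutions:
 g(a) = C1 + 4*a^3/15 - 3*a^2/10 + a/3 - 9*sin(a/3)/8


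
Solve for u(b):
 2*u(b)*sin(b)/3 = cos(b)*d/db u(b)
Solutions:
 u(b) = C1/cos(b)^(2/3)


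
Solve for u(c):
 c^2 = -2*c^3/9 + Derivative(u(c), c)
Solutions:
 u(c) = C1 + c^4/18 + c^3/3


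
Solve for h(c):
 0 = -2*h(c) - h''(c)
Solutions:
 h(c) = C1*sin(sqrt(2)*c) + C2*cos(sqrt(2)*c)


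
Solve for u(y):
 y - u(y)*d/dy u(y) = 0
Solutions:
 u(y) = -sqrt(C1 + y^2)
 u(y) = sqrt(C1 + y^2)


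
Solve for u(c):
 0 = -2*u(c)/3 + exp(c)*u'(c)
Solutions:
 u(c) = C1*exp(-2*exp(-c)/3)


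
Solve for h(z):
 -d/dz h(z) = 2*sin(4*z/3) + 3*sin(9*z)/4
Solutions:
 h(z) = C1 + 3*cos(4*z/3)/2 + cos(9*z)/12


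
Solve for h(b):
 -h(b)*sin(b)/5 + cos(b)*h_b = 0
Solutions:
 h(b) = C1/cos(b)^(1/5)


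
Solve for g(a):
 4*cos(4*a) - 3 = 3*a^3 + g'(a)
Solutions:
 g(a) = C1 - 3*a^4/4 - 3*a + sin(4*a)


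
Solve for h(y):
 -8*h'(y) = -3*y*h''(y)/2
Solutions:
 h(y) = C1 + C2*y^(19/3)


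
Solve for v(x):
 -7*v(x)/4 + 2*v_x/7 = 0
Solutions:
 v(x) = C1*exp(49*x/8)


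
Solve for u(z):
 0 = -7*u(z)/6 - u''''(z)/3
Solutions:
 u(z) = (C1*sin(14^(1/4)*z/2) + C2*cos(14^(1/4)*z/2))*exp(-14^(1/4)*z/2) + (C3*sin(14^(1/4)*z/2) + C4*cos(14^(1/4)*z/2))*exp(14^(1/4)*z/2)


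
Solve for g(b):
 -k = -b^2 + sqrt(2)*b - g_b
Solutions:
 g(b) = C1 - b^3/3 + sqrt(2)*b^2/2 + b*k


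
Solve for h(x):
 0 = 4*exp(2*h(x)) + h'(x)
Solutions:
 h(x) = log(-sqrt(-1/(C1 - 4*x))) - log(2)/2
 h(x) = log(-1/(C1 - 4*x))/2 - log(2)/2


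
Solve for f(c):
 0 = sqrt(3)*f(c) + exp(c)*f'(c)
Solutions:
 f(c) = C1*exp(sqrt(3)*exp(-c))


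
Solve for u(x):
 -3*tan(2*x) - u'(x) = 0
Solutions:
 u(x) = C1 + 3*log(cos(2*x))/2


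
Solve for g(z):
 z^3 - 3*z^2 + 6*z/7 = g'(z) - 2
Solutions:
 g(z) = C1 + z^4/4 - z^3 + 3*z^2/7 + 2*z


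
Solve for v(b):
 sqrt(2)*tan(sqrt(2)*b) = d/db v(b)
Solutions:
 v(b) = C1 - log(cos(sqrt(2)*b))


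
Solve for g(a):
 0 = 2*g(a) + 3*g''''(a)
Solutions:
 g(a) = (C1*sin(6^(3/4)*a/6) + C2*cos(6^(3/4)*a/6))*exp(-6^(3/4)*a/6) + (C3*sin(6^(3/4)*a/6) + C4*cos(6^(3/4)*a/6))*exp(6^(3/4)*a/6)


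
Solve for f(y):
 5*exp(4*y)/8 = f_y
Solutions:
 f(y) = C1 + 5*exp(4*y)/32


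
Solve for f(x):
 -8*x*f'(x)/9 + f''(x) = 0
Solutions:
 f(x) = C1 + C2*erfi(2*x/3)


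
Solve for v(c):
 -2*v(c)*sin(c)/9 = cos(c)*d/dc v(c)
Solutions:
 v(c) = C1*cos(c)^(2/9)


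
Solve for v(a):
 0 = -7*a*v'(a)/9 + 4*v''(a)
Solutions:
 v(a) = C1 + C2*erfi(sqrt(14)*a/12)


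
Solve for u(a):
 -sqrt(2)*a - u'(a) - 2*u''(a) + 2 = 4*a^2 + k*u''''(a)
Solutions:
 u(a) = C1 + C2*exp(2^(1/3)*a*(6^(1/3)*(sqrt(3)*sqrt((27 + 32/k)/k^2) + 9/k)^(1/3)/12 - 2^(1/3)*3^(5/6)*I*(sqrt(3)*sqrt((27 + 32/k)/k^2) + 9/k)^(1/3)/12 + 4/(k*(-3^(1/3) + 3^(5/6)*I)*(sqrt(3)*sqrt((27 + 32/k)/k^2) + 9/k)^(1/3)))) + C3*exp(2^(1/3)*a*(6^(1/3)*(sqrt(3)*sqrt((27 + 32/k)/k^2) + 9/k)^(1/3)/12 + 2^(1/3)*3^(5/6)*I*(sqrt(3)*sqrt((27 + 32/k)/k^2) + 9/k)^(1/3)/12 - 4/(k*(3^(1/3) + 3^(5/6)*I)*(sqrt(3)*sqrt((27 + 32/k)/k^2) + 9/k)^(1/3)))) + C4*exp(6^(1/3)*a*(-2^(1/3)*(sqrt(3)*sqrt((27 + 32/k)/k^2) + 9/k)^(1/3) + 4*3^(1/3)/(k*(sqrt(3)*sqrt((27 + 32/k)/k^2) + 9/k)^(1/3)))/6) - 4*a^3/3 - sqrt(2)*a^2/2 + 8*a^2 - 30*a + 2*sqrt(2)*a


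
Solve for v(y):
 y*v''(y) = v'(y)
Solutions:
 v(y) = C1 + C2*y^2


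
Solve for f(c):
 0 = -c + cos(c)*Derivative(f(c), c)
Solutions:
 f(c) = C1 + Integral(c/cos(c), c)


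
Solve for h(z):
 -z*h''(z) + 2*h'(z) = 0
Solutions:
 h(z) = C1 + C2*z^3


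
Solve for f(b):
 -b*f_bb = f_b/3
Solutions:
 f(b) = C1 + C2*b^(2/3)


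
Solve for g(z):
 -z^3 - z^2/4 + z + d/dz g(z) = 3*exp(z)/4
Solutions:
 g(z) = C1 + z^4/4 + z^3/12 - z^2/2 + 3*exp(z)/4


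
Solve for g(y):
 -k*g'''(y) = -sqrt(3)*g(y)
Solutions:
 g(y) = C1*exp(3^(1/6)*y*(1/k)^(1/3)) + C2*exp(y*(-3^(1/6) + 3^(2/3)*I)*(1/k)^(1/3)/2) + C3*exp(-y*(3^(1/6) + 3^(2/3)*I)*(1/k)^(1/3)/2)


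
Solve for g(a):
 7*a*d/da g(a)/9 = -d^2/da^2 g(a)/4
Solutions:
 g(a) = C1 + C2*erf(sqrt(14)*a/3)


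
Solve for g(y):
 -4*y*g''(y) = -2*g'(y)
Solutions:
 g(y) = C1 + C2*y^(3/2)


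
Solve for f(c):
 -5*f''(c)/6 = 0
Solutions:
 f(c) = C1 + C2*c


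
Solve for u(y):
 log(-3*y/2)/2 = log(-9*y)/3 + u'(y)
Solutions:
 u(y) = C1 + y*log(-y)/6 + y*(-log(24) - 1)/6


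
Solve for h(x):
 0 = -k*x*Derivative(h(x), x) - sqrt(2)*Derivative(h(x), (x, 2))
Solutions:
 h(x) = Piecewise((-2^(3/4)*sqrt(pi)*C1*erf(2^(1/4)*sqrt(k)*x/2)/(2*sqrt(k)) - C2, (k > 0) | (k < 0)), (-C1*x - C2, True))


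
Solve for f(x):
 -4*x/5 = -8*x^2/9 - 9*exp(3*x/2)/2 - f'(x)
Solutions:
 f(x) = C1 - 8*x^3/27 + 2*x^2/5 - 3*exp(3*x/2)


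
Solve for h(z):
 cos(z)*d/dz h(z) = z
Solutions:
 h(z) = C1 + Integral(z/cos(z), z)


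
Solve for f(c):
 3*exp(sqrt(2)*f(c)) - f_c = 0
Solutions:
 f(c) = sqrt(2)*(2*log(-1/(C1 + 3*c)) - log(2))/4


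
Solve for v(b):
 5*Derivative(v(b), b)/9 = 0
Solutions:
 v(b) = C1


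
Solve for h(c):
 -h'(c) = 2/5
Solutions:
 h(c) = C1 - 2*c/5


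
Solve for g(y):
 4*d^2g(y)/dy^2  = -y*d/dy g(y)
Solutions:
 g(y) = C1 + C2*erf(sqrt(2)*y/4)


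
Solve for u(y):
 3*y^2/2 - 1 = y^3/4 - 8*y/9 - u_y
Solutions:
 u(y) = C1 + y^4/16 - y^3/2 - 4*y^2/9 + y


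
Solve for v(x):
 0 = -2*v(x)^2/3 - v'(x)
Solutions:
 v(x) = 3/(C1 + 2*x)


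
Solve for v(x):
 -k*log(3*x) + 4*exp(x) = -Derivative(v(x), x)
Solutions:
 v(x) = C1 + k*x*log(x) + k*x*(-1 + log(3)) - 4*exp(x)


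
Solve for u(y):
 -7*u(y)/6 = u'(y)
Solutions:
 u(y) = C1*exp(-7*y/6)


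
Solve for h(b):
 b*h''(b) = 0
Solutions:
 h(b) = C1 + C2*b


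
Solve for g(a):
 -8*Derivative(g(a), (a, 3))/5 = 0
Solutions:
 g(a) = C1 + C2*a + C3*a^2


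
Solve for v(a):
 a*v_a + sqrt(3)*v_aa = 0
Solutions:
 v(a) = C1 + C2*erf(sqrt(2)*3^(3/4)*a/6)


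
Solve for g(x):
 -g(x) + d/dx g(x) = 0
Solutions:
 g(x) = C1*exp(x)


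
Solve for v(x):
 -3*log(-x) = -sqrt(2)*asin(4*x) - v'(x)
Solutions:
 v(x) = C1 + 3*x*log(-x) - 3*x - sqrt(2)*(x*asin(4*x) + sqrt(1 - 16*x^2)/4)


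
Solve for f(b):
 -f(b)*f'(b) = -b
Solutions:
 f(b) = -sqrt(C1 + b^2)
 f(b) = sqrt(C1 + b^2)


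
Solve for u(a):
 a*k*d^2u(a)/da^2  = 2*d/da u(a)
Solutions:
 u(a) = C1 + a^(((re(k) + 2)*re(k) + im(k)^2)/(re(k)^2 + im(k)^2))*(C2*sin(2*log(a)*Abs(im(k))/(re(k)^2 + im(k)^2)) + C3*cos(2*log(a)*im(k)/(re(k)^2 + im(k)^2)))


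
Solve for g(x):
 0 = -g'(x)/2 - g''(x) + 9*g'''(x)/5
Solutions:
 g(x) = C1 + C2*exp(x*(5 - sqrt(115))/18) + C3*exp(x*(5 + sqrt(115))/18)


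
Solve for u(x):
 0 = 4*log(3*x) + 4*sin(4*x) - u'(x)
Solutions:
 u(x) = C1 + 4*x*log(x) - 4*x + 4*x*log(3) - cos(4*x)


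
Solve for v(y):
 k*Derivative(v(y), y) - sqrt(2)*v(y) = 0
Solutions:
 v(y) = C1*exp(sqrt(2)*y/k)


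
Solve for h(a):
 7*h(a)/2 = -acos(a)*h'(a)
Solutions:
 h(a) = C1*exp(-7*Integral(1/acos(a), a)/2)


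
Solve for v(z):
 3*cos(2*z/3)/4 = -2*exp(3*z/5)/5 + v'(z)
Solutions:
 v(z) = C1 + 2*exp(3*z/5)/3 + 9*sin(2*z/3)/8


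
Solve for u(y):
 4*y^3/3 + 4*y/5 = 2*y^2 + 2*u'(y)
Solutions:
 u(y) = C1 + y^4/6 - y^3/3 + y^2/5


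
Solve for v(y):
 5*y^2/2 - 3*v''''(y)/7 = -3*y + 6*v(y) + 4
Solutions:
 v(y) = 5*y^2/12 + y/2 + (C1*sin(2^(3/4)*7^(1/4)*y/2) + C2*cos(2^(3/4)*7^(1/4)*y/2))*exp(-2^(3/4)*7^(1/4)*y/2) + (C3*sin(2^(3/4)*7^(1/4)*y/2) + C4*cos(2^(3/4)*7^(1/4)*y/2))*exp(2^(3/4)*7^(1/4)*y/2) - 2/3


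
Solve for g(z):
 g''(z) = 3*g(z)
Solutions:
 g(z) = C1*exp(-sqrt(3)*z) + C2*exp(sqrt(3)*z)


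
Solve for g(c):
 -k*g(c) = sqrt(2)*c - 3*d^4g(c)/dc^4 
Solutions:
 g(c) = C1*exp(-3^(3/4)*c*k^(1/4)/3) + C2*exp(3^(3/4)*c*k^(1/4)/3) + C3*exp(-3^(3/4)*I*c*k^(1/4)/3) + C4*exp(3^(3/4)*I*c*k^(1/4)/3) - sqrt(2)*c/k


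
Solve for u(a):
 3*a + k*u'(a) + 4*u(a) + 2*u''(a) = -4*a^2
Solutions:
 u(a) = C1*exp(a*(-k + sqrt(k^2 - 32))/4) + C2*exp(-a*(k + sqrt(k^2 - 32))/4) - a^2 + a*k/2 - 3*a/4 - k^2/8 + 3*k/16 + 1


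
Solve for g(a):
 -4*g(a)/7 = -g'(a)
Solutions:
 g(a) = C1*exp(4*a/7)


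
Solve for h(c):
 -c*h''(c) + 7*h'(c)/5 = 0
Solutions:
 h(c) = C1 + C2*c^(12/5)


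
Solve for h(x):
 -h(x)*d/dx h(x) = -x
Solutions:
 h(x) = -sqrt(C1 + x^2)
 h(x) = sqrt(C1 + x^2)


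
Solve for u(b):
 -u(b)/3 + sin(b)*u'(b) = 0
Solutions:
 u(b) = C1*(cos(b) - 1)^(1/6)/(cos(b) + 1)^(1/6)


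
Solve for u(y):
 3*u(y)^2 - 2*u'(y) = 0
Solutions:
 u(y) = -2/(C1 + 3*y)


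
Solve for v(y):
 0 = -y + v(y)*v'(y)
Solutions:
 v(y) = -sqrt(C1 + y^2)
 v(y) = sqrt(C1 + y^2)


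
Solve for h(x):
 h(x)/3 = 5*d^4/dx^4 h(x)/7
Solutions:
 h(x) = C1*exp(-15^(3/4)*7^(1/4)*x/15) + C2*exp(15^(3/4)*7^(1/4)*x/15) + C3*sin(15^(3/4)*7^(1/4)*x/15) + C4*cos(15^(3/4)*7^(1/4)*x/15)


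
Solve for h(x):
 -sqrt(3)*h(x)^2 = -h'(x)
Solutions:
 h(x) = -1/(C1 + sqrt(3)*x)


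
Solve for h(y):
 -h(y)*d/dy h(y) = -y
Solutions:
 h(y) = -sqrt(C1 + y^2)
 h(y) = sqrt(C1 + y^2)


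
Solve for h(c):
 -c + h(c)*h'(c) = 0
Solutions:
 h(c) = -sqrt(C1 + c^2)
 h(c) = sqrt(C1 + c^2)


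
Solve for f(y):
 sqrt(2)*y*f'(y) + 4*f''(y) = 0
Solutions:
 f(y) = C1 + C2*erf(2^(3/4)*y/4)


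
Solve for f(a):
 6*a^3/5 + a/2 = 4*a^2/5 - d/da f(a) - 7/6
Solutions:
 f(a) = C1 - 3*a^4/10 + 4*a^3/15 - a^2/4 - 7*a/6


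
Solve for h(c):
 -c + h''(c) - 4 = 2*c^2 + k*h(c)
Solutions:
 h(c) = C1*exp(-c*sqrt(k)) + C2*exp(c*sqrt(k)) - 2*c^2/k - c/k - 4/k - 4/k^2


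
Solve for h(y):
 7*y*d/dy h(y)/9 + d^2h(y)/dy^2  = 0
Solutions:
 h(y) = C1 + C2*erf(sqrt(14)*y/6)


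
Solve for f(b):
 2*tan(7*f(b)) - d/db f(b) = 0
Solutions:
 f(b) = -asin(C1*exp(14*b))/7 + pi/7
 f(b) = asin(C1*exp(14*b))/7


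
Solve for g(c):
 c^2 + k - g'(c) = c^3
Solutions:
 g(c) = C1 - c^4/4 + c^3/3 + c*k


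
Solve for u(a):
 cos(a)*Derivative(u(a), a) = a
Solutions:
 u(a) = C1 + Integral(a/cos(a), a)


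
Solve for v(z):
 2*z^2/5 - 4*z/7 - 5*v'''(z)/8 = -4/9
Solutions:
 v(z) = C1 + C2*z + C3*z^2 + 4*z^5/375 - 4*z^4/105 + 16*z^3/135


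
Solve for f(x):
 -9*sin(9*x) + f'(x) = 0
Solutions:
 f(x) = C1 - cos(9*x)


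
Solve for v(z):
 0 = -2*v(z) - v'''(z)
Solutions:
 v(z) = C3*exp(-2^(1/3)*z) + (C1*sin(2^(1/3)*sqrt(3)*z/2) + C2*cos(2^(1/3)*sqrt(3)*z/2))*exp(2^(1/3)*z/2)


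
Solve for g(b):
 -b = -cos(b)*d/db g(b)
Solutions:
 g(b) = C1 + Integral(b/cos(b), b)


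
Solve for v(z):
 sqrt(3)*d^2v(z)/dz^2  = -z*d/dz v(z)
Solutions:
 v(z) = C1 + C2*erf(sqrt(2)*3^(3/4)*z/6)


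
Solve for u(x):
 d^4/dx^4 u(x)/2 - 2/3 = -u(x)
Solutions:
 u(x) = (C1*sin(2^(3/4)*x/2) + C2*cos(2^(3/4)*x/2))*exp(-2^(3/4)*x/2) + (C3*sin(2^(3/4)*x/2) + C4*cos(2^(3/4)*x/2))*exp(2^(3/4)*x/2) + 2/3


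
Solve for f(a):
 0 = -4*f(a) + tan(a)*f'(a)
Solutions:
 f(a) = C1*sin(a)^4


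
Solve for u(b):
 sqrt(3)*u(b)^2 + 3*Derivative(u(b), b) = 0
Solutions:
 u(b) = 3/(C1 + sqrt(3)*b)


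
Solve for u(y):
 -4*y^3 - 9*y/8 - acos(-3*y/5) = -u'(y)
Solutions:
 u(y) = C1 + y^4 + 9*y^2/16 + y*acos(-3*y/5) + sqrt(25 - 9*y^2)/3


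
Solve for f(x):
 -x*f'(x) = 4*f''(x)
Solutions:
 f(x) = C1 + C2*erf(sqrt(2)*x/4)


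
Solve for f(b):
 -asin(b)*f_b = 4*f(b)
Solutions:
 f(b) = C1*exp(-4*Integral(1/asin(b), b))


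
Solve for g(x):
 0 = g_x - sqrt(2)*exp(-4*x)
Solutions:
 g(x) = C1 - sqrt(2)*exp(-4*x)/4


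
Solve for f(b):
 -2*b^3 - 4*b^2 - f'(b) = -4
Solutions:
 f(b) = C1 - b^4/2 - 4*b^3/3 + 4*b


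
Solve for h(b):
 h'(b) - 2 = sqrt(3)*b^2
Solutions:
 h(b) = C1 + sqrt(3)*b^3/3 + 2*b


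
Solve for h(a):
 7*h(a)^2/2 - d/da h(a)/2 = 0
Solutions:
 h(a) = -1/(C1 + 7*a)


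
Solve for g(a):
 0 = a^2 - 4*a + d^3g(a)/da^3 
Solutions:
 g(a) = C1 + C2*a + C3*a^2 - a^5/60 + a^4/6


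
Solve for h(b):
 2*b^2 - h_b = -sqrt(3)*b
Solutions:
 h(b) = C1 + 2*b^3/3 + sqrt(3)*b^2/2


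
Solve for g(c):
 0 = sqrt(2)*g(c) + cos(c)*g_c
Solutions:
 g(c) = C1*(sin(c) - 1)^(sqrt(2)/2)/(sin(c) + 1)^(sqrt(2)/2)


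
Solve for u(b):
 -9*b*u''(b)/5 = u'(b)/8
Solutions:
 u(b) = C1 + C2*b^(67/72)


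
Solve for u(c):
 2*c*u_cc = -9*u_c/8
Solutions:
 u(c) = C1 + C2*c^(7/16)


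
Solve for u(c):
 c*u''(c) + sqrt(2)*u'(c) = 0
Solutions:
 u(c) = C1 + C2*c^(1 - sqrt(2))


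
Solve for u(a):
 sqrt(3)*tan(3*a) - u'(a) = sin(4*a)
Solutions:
 u(a) = C1 - sqrt(3)*log(cos(3*a))/3 + cos(4*a)/4


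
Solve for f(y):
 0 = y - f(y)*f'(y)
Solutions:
 f(y) = -sqrt(C1 + y^2)
 f(y) = sqrt(C1 + y^2)


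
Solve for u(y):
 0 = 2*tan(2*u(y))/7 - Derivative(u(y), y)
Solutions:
 u(y) = -asin(C1*exp(4*y/7))/2 + pi/2
 u(y) = asin(C1*exp(4*y/7))/2


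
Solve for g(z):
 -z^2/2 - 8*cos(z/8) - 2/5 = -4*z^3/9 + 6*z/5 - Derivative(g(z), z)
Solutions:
 g(z) = C1 - z^4/9 + z^3/6 + 3*z^2/5 + 2*z/5 + 64*sin(z/8)


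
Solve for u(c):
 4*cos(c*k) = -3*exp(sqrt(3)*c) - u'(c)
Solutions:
 u(c) = C1 - sqrt(3)*exp(sqrt(3)*c) - 4*sin(c*k)/k


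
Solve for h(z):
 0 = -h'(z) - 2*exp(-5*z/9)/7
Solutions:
 h(z) = C1 + 18*exp(-5*z/9)/35


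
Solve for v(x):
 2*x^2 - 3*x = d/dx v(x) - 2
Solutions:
 v(x) = C1 + 2*x^3/3 - 3*x^2/2 + 2*x


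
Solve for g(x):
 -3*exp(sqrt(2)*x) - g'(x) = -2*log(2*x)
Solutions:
 g(x) = C1 + 2*x*log(x) + 2*x*(-1 + log(2)) - 3*sqrt(2)*exp(sqrt(2)*x)/2


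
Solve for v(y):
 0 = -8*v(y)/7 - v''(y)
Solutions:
 v(y) = C1*sin(2*sqrt(14)*y/7) + C2*cos(2*sqrt(14)*y/7)


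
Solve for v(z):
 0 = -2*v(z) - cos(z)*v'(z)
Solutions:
 v(z) = C1*(sin(z) - 1)/(sin(z) + 1)


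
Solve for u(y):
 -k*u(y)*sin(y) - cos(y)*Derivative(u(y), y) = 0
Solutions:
 u(y) = C1*exp(k*log(cos(y)))


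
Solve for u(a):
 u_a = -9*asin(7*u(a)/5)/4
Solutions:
 Integral(1/asin(7*_y/5), (_y, u(a))) = C1 - 9*a/4


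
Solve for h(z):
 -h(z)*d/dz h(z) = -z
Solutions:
 h(z) = -sqrt(C1 + z^2)
 h(z) = sqrt(C1 + z^2)


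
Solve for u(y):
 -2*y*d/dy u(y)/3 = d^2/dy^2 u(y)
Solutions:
 u(y) = C1 + C2*erf(sqrt(3)*y/3)


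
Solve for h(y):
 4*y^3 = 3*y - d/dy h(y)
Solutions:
 h(y) = C1 - y^4 + 3*y^2/2


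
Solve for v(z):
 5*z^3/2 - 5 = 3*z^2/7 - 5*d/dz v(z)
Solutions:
 v(z) = C1 - z^4/8 + z^3/35 + z


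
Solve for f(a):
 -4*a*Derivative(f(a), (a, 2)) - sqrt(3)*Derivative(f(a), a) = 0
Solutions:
 f(a) = C1 + C2*a^(1 - sqrt(3)/4)


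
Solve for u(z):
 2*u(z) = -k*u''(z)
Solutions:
 u(z) = C1*exp(-sqrt(2)*z*sqrt(-1/k)) + C2*exp(sqrt(2)*z*sqrt(-1/k))


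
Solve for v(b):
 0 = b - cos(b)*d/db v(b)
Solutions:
 v(b) = C1 + Integral(b/cos(b), b)


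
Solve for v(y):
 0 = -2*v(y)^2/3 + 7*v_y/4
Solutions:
 v(y) = -21/(C1 + 8*y)


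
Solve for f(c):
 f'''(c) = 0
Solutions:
 f(c) = C1 + C2*c + C3*c^2


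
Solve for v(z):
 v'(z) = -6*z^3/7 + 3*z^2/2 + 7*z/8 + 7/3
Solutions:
 v(z) = C1 - 3*z^4/14 + z^3/2 + 7*z^2/16 + 7*z/3


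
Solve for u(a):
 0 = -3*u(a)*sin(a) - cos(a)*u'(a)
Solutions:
 u(a) = C1*cos(a)^3


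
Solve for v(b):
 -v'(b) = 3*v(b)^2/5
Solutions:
 v(b) = 5/(C1 + 3*b)


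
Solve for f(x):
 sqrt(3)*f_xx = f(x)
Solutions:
 f(x) = C1*exp(-3^(3/4)*x/3) + C2*exp(3^(3/4)*x/3)


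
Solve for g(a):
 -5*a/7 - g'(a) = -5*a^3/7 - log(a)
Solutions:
 g(a) = C1 + 5*a^4/28 - 5*a^2/14 + a*log(a) - a


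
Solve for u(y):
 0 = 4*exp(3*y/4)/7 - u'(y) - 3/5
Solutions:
 u(y) = C1 - 3*y/5 + 16*exp(3*y/4)/21


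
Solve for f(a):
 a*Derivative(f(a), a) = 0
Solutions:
 f(a) = C1


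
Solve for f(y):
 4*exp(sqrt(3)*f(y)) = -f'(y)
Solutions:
 f(y) = sqrt(3)*(2*log(1/(C1 + 4*y)) - log(3))/6


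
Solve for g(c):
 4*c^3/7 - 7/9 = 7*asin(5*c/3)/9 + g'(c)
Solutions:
 g(c) = C1 + c^4/7 - 7*c*asin(5*c/3)/9 - 7*c/9 - 7*sqrt(9 - 25*c^2)/45


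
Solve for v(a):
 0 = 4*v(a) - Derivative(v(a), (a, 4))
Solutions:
 v(a) = C1*exp(-sqrt(2)*a) + C2*exp(sqrt(2)*a) + C3*sin(sqrt(2)*a) + C4*cos(sqrt(2)*a)


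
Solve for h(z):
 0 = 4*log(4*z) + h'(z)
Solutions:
 h(z) = C1 - 4*z*log(z) - z*log(256) + 4*z


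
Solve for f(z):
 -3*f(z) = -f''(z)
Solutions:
 f(z) = C1*exp(-sqrt(3)*z) + C2*exp(sqrt(3)*z)


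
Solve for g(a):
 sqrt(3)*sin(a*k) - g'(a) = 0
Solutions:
 g(a) = C1 - sqrt(3)*cos(a*k)/k


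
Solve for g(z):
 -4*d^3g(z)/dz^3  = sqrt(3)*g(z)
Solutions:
 g(z) = C3*exp(-2^(1/3)*3^(1/6)*z/2) + (C1*sin(2^(1/3)*3^(2/3)*z/4) + C2*cos(2^(1/3)*3^(2/3)*z/4))*exp(2^(1/3)*3^(1/6)*z/4)


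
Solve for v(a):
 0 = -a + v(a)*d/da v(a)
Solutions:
 v(a) = -sqrt(C1 + a^2)
 v(a) = sqrt(C1 + a^2)


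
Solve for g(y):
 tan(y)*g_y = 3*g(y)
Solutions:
 g(y) = C1*sin(y)^3


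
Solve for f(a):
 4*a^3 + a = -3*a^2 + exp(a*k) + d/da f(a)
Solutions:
 f(a) = C1 + a^4 + a^3 + a^2/2 - exp(a*k)/k


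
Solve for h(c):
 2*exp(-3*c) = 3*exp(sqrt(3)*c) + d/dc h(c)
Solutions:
 h(c) = C1 - sqrt(3)*exp(sqrt(3)*c) - 2*exp(-3*c)/3


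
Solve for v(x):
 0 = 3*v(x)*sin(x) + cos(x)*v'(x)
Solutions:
 v(x) = C1*cos(x)^3


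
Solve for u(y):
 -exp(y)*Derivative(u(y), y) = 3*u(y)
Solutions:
 u(y) = C1*exp(3*exp(-y))


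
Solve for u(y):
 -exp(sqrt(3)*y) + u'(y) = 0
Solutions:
 u(y) = C1 + sqrt(3)*exp(sqrt(3)*y)/3


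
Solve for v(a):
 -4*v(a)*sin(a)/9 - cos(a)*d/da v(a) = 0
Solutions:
 v(a) = C1*cos(a)^(4/9)


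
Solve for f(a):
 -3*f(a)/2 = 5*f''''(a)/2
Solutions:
 f(a) = (C1*sin(sqrt(2)*3^(1/4)*5^(3/4)*a/10) + C2*cos(sqrt(2)*3^(1/4)*5^(3/4)*a/10))*exp(-sqrt(2)*3^(1/4)*5^(3/4)*a/10) + (C3*sin(sqrt(2)*3^(1/4)*5^(3/4)*a/10) + C4*cos(sqrt(2)*3^(1/4)*5^(3/4)*a/10))*exp(sqrt(2)*3^(1/4)*5^(3/4)*a/10)


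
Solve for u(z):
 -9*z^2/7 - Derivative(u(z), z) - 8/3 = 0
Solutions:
 u(z) = C1 - 3*z^3/7 - 8*z/3
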